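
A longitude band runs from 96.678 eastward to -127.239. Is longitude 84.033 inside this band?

Band width going east from +96.678° to -127.239°: ((-127.239 − 96.678) mod 360) = 136.083°.
Offset of +84.033° east of the west edge: ((84.033 − 96.678) mod 360) = 347.355°.
347.355° > 136.083° ⇒ outside.

No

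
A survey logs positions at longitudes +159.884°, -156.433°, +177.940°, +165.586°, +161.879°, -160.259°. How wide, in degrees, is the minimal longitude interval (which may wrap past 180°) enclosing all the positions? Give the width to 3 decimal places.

43.683°

Sort the longitudes: -160.259°, -156.433°, +159.884°, +161.879°, +165.586°, +177.940°.
Eastward gaps between consecutive values (wrapping around): 3.826°, 316.317°, 1.995°, 3.707°, 12.354°, 21.801°.
Largest gap = 316.317° ⇒ minimal covering band is its complement: 360° − 316.317° = 43.683°.
Band runs from +159.884° eastward to -156.433°, crossing the antimeridian.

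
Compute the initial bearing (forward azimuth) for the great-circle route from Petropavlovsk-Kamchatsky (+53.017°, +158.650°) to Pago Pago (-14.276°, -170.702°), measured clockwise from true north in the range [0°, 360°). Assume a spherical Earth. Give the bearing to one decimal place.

148.8°

Δλ = -170.702 − 158.650 = -329.352°; wrapped into (−180°, 180°]: 30.648°.
θ = atan2( sin Δλ · cos φ₂ , cos φ₁ · sin φ₂ − sin φ₁ · cos φ₂ · cos Δλ )
  = atan2(0.49402, -0.81435) = 148.757° → normalised to [0°, 360°): 148.757°.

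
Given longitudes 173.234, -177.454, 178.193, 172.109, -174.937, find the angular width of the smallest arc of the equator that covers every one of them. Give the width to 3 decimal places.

12.954°

Sort the longitudes: -177.454°, -174.937°, +172.109°, +173.234°, +178.193°.
Eastward gaps between consecutive values (wrapping around): 2.517°, 347.046°, 1.125°, 4.959°, 4.353°.
Largest gap = 347.046° ⇒ minimal covering band is its complement: 360° − 347.046° = 12.954°.
Band runs from +172.109° eastward to -174.937°, crossing the antimeridian.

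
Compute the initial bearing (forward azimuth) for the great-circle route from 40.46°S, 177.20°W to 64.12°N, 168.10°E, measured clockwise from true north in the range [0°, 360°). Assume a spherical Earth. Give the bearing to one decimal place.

353.4°

Δλ = 168.10 − -177.20 = 345.30°; wrapped into (−180°, 180°]: -14.70°.
θ = atan2( sin Δλ · cos φ₂ , cos φ₁ · sin φ₂ − sin φ₁ · cos φ₂ · cos Δλ )
  = atan2(-0.11076, 0.95853) = -6.592° → normalised to [0°, 360°): 353.408°.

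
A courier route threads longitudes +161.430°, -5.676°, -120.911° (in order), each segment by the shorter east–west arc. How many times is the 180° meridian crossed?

0

Leg 1: +161.430° → -5.676°, shortest Δλ = -167.106° (west) — does not cross 180°.
Leg 2: -5.676° → -120.911°, shortest Δλ = -115.235° (west) — does not cross 180°.
Total crossings: 0.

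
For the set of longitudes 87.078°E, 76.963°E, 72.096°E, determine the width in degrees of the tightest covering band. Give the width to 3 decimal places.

Sort the longitudes: +72.096°, +76.963°, +87.078°.
Eastward gaps between consecutive values (wrapping around): 4.867°, 10.115°, 345.018°.
Largest gap = 345.018° ⇒ minimal covering band is its complement: 360° − 345.018° = 14.982°.
Band runs from +72.096° eastward to +87.078°.

14.982°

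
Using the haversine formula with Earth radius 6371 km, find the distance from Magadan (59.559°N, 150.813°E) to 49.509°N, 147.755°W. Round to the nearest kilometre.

Δλ = -147.755 − 150.813 = -298.568°; wrapped into (−180°, 180°]: 61.432°.
Δφ = 49.509 − 59.559 = -10.050°.
a = sin²(Δφ/2) + cos φ₁ · cos φ₂ · sin²(Δλ/2) = 0.093503.
c = 2·atan2(√a, √(1−a)) = 0.62152 rad → d = 6371·c ≈ 3959.72 km.

3960 km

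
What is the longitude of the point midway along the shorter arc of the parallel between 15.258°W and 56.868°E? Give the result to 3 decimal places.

20.805°E

Signed shortest Δλ from -15.258° to +56.868° is +72.126°.
Midpoint longitude = -15.258° + (+72.126°)/2 = -15.258° + 36.063° = +20.805°.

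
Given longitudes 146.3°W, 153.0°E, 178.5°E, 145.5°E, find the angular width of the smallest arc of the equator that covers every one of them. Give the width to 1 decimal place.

68.2°

Sort the longitudes: -146.3°, +145.5°, +153.0°, +178.5°.
Eastward gaps between consecutive values (wrapping around): 291.8°, 7.5°, 25.5°, 35.2°.
Largest gap = 291.8° ⇒ minimal covering band is its complement: 360° − 291.8° = 68.2°.
Band runs from +145.5° eastward to -146.3°, crossing the antimeridian.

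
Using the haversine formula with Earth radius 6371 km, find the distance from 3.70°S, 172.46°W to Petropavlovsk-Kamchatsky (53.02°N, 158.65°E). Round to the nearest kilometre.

Δλ = 158.65 − -172.46 = 331.11°; wrapped into (−180°, 180°]: -28.89°.
Δφ = 53.02 − -3.70 = 56.72°.
a = sin²(Δφ/2) + cos φ₁ · cos φ₂ · sin²(Δλ/2) = 0.262987.
c = 2·atan2(√a, √(1−a)) = 1.07694 rad → d = 6371·c ≈ 6861.18 km.

6861 km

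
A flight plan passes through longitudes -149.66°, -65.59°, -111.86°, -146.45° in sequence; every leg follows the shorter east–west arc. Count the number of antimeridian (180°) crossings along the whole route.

Leg 1: -149.66° → -65.59°, shortest Δλ = 84.07° (east) — does not cross 180°.
Leg 2: -65.59° → -111.86°, shortest Δλ = -46.27° (west) — does not cross 180°.
Leg 3: -111.86° → -146.45°, shortest Δλ = -34.59° (west) — does not cross 180°.
Total crossings: 0.

0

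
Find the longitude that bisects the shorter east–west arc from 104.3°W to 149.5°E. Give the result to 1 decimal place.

157.4°W

Signed shortest Δλ from -104.3° to +149.5° is -106.2°.
Midpoint longitude = -104.3° + (-106.2°)/2 = -104.3° − 53.1° = -157.4°.
(The naïve average (-104.3 + +149.5)/2 = 22.6° is on the wrong side of the globe.)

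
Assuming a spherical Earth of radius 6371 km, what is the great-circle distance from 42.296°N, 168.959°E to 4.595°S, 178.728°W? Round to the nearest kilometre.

Δλ = -178.728 − 168.959 = -347.687°; wrapped into (−180°, 180°]: 12.313°.
Δφ = -4.595 − 42.296 = -46.891°.
a = sin²(Δφ/2) + cos φ₁ · cos φ₂ · sin²(Δλ/2) = 0.166786.
c = 2·atan2(√a, √(1−a)) = 0.84139 rad → d = 6371·c ≈ 5360.48 km.

5360 km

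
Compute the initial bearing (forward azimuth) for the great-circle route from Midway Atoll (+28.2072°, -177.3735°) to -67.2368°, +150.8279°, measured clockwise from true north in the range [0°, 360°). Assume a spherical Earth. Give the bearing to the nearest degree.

Δλ = 150.8279 − -177.3735 = 328.2014°; wrapped into (−180°, 180°]: -31.7986°.
θ = atan2( sin Δλ · cos φ₂ , cos φ₁ · sin φ₂ − sin φ₁ · cos φ₂ · cos Δλ )
  = atan2(-0.20388, -0.96804) = -168.106° → normalised to [0°, 360°): 191.894°.

192°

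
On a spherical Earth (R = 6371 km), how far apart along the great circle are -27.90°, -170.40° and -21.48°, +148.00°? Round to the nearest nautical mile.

2291 nmi

Δλ = 148.00 − -170.40 = 318.40°; wrapped into (−180°, 180°]: -41.60°.
Δφ = -21.48 − -27.90 = 6.42°.
a = sin²(Δφ/2) + cos φ₁ · cos φ₂ · sin²(Δλ/2) = 0.106839.
c = 2·atan2(√a, √(1−a)) = 0.66596 rad → d = 6371·c ≈ 4242.85 km ≈ 2290.96 nmi.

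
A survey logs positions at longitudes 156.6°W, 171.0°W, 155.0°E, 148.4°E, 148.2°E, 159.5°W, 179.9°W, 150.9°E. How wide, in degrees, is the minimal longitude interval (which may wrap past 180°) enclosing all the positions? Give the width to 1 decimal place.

55.2°

Sort the longitudes: -179.9°, -171.0°, -159.5°, -156.6°, +148.2°, +148.4°, +150.9°, +155.0°.
Eastward gaps between consecutive values (wrapping around): 8.9°, 11.5°, 2.9°, 304.8°, 0.2°, 2.5°, 4.1°, 25.1°.
Largest gap = 304.8° ⇒ minimal covering band is its complement: 360° − 304.8° = 55.2°.
Band runs from +148.2° eastward to -156.6°, crossing the antimeridian.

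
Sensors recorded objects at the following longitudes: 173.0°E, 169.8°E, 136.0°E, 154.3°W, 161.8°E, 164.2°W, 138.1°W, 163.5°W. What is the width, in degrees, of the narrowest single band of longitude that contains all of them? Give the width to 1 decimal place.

85.9°

Sort the longitudes: -164.2°, -163.5°, -154.3°, -138.1°, +136.0°, +161.8°, +169.8°, +173.0°.
Eastward gaps between consecutive values (wrapping around): 0.7°, 9.2°, 16.2°, 274.1°, 25.8°, 8.0°, 3.2°, 22.8°.
Largest gap = 274.1° ⇒ minimal covering band is its complement: 360° − 274.1° = 85.9°.
Band runs from +136.0° eastward to -138.1°, crossing the antimeridian.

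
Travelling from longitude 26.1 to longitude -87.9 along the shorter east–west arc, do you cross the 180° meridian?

Signed shortest Δλ = ((-87.9 − 26.1 + 180) mod 360) − 180 = -114.0°.
Going west by 114.0° from +26.1° reaches -87.9° without touching 180°.

No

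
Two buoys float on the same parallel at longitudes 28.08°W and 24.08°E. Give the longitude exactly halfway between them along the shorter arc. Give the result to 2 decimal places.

Signed shortest Δλ from -28.08° to +24.08° is +52.16°.
Midpoint longitude = -28.08° + (+52.16°)/2 = -28.08° + 26.08° = -2.00°.

2.00°W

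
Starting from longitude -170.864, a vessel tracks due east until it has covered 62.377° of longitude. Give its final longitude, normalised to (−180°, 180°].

Start at -170.864°; shift +62.377° → -108.487°.
-108.487° already lies in (−180°, 180°].

-108.487°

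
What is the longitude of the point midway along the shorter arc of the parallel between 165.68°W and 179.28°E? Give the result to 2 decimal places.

Signed shortest Δλ from -165.68° to +179.28° is -15.04°.
Midpoint longitude = -165.68° + (-15.04°)/2 = -165.68° − 7.52° = -173.20°.
(The naïve average (-165.68 + +179.28)/2 = 6.8° is on the wrong side of the globe.)

173.20°W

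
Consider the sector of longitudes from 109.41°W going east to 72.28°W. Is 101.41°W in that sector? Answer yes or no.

Band width going east from -109.41° to -72.28°: ((-72.28 − -109.41) mod 360) = 37.13°.
Offset of -101.41° east of the west edge: ((-101.41 − -109.41) mod 360) = 8.00°.
8.00° ≤ 37.13° ⇒ inside.

Yes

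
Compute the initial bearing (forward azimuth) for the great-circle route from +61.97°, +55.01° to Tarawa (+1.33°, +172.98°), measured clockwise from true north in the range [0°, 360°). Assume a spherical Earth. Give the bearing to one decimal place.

Δλ = 172.98 − 55.01 = 117.97°.
θ = atan2( sin Δλ · cos φ₂ , cos φ₁ · sin φ₂ − sin φ₁ · cos φ₂ · cos Δλ )
  = atan2(0.88296, 0.42479) = 64.308° → normalised to [0°, 360°): 64.308°.

64.3°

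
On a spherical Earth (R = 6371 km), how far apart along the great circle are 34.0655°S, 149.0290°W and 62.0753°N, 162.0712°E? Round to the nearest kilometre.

11551 km

Δλ = 162.0712 − -149.0290 = 311.1002°; wrapped into (−180°, 180°]: -48.8998°.
Δφ = 62.0753 − -34.0655 = 96.1408°.
a = sin²(Δφ/2) + cos φ₁ · cos φ₂ · sin²(Δλ/2) = 0.619946.
c = 2·atan2(√a, √(1−a)) = 1.81305 rad → d = 6371·c ≈ 11550.94 km.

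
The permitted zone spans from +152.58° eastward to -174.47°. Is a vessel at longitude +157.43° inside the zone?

Band width going east from +152.58° to -174.47°: ((-174.47 − 152.58) mod 360) = 32.95°.
Offset of +157.43° east of the west edge: ((157.43 − 152.58) mod 360) = 4.85°.
4.85° ≤ 32.95° ⇒ inside.

Yes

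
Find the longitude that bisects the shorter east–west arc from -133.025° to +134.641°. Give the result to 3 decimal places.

-179.192°

Signed shortest Δλ from -133.025° to +134.641° is -92.334°.
Midpoint longitude = -133.025° + (-92.334°)/2 = -133.025° − 46.167° = -179.192°.
(The naïve average (-133.025 + +134.641)/2 = 0.808° is on the wrong side of the globe.)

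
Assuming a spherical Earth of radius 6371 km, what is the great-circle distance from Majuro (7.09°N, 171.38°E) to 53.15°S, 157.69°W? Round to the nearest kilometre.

7304 km

Δλ = -157.69 − 171.38 = -329.07°; wrapped into (−180°, 180°]: 30.93°.
Δφ = -53.15 − 7.09 = -60.24°.
a = sin²(Δφ/2) + cos φ₁ · cos φ₂ · sin²(Δλ/2) = 0.294131.
c = 2·atan2(√a, √(1−a)) = 1.14644 rad → d = 6371·c ≈ 7303.95 km.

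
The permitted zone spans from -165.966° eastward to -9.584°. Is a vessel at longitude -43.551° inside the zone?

Yes

Band width going east from -165.966° to -9.584°: ((-9.584 − -165.966) mod 360) = 156.382°.
Offset of -43.551° east of the west edge: ((-43.551 − -165.966) mod 360) = 122.415°.
122.415° ≤ 156.382° ⇒ inside.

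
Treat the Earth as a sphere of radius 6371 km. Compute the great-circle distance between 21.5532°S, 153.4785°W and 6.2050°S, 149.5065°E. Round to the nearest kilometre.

6350 km

Δλ = 149.5065 − -153.4785 = 302.9850°; wrapped into (−180°, 180°]: -57.0150°.
Δφ = -6.2050 − -21.5532 = 15.3482°.
a = sin²(Δφ/2) + cos φ₁ · cos φ₂ · sin²(Δλ/2) = 0.228454.
c = 2·atan2(√a, √(1−a)) = 0.99668 rad → d = 6371·c ≈ 6349.85 km.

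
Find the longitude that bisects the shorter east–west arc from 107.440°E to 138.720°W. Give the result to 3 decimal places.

Signed shortest Δλ from +107.440° to -138.720° is +113.840°.
Midpoint longitude = +107.440° + (+113.840°)/2 = +107.440° + 56.920° = +164.360°.
(The naïve average (+107.440 + -138.720)/2 = -15.64° is on the wrong side of the globe.)

164.360°E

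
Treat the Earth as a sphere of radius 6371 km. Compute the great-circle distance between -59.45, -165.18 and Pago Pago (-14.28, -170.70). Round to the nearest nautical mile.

2723 nmi

Δλ = -170.70 − -165.18 = -5.52°.
Δφ = -14.28 − -59.45 = 45.17°.
a = sin²(Δφ/2) + cos φ₁ · cos φ₂ · sin²(Δλ/2) = 0.148639.
c = 2·atan2(√a, √(1−a)) = 0.79158 rad → d = 6371·c ≈ 5043.16 km ≈ 2723.09 nmi.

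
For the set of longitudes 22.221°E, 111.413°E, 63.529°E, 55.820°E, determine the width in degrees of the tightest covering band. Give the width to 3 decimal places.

89.192°

Sort the longitudes: +22.221°, +55.820°, +63.529°, +111.413°.
Eastward gaps between consecutive values (wrapping around): 33.599°, 7.709°, 47.884°, 270.808°.
Largest gap = 270.808° ⇒ minimal covering band is its complement: 360° − 270.808° = 89.192°.
Band runs from +22.221° eastward to +111.413°.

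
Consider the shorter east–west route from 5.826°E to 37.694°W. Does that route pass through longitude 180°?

No

Signed shortest Δλ = ((-37.694 − 5.826 + 180) mod 360) − 180 = -43.52°.
Going west by 43.52° from +5.826° reaches -37.694° without touching 180°.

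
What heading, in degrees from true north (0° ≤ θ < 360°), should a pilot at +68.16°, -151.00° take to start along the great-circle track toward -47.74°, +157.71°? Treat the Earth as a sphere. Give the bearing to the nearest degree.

218°

Δλ = 157.71 − -151.00 = 308.71°; wrapped into (−180°, 180°]: -51.29°.
θ = atan2( sin Δλ · cos φ₂ , cos φ₁ · sin φ₂ − sin φ₁ · cos φ₂ · cos Δλ )
  = atan2(-0.52476, -0.66571) = -141.752° → normalised to [0°, 360°): 218.248°.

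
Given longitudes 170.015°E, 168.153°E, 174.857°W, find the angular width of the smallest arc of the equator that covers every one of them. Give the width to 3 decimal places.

Sort the longitudes: -174.857°, +168.153°, +170.015°.
Eastward gaps between consecutive values (wrapping around): 343.010°, 1.862°, 15.128°.
Largest gap = 343.010° ⇒ minimal covering band is its complement: 360° − 343.010° = 16.990°.
Band runs from +168.153° eastward to -174.857°, crossing the antimeridian.

16.990°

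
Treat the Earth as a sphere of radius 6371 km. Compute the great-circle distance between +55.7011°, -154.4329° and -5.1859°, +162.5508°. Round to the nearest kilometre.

Δλ = 162.5508 − -154.4329 = 316.9837°; wrapped into (−180°, 180°]: -43.0163°.
Δφ = -5.1859 − 55.7011 = -60.8870°.
a = sin²(Δφ/2) + cos φ₁ · cos φ₂ · sin²(Δλ/2) = 0.332170.
c = 2·atan2(√a, √(1−a)) = 1.22849 rad → d = 6371·c ≈ 7826.72 km.

7827 km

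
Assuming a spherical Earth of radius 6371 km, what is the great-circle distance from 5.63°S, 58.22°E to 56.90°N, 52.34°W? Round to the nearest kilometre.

11769 km

Δλ = -52.34 − 58.22 = -110.56°.
Δφ = 56.90 − -5.63 = 62.53°.
a = sin²(Δφ/2) + cos φ₁ · cos φ₂ · sin²(Δλ/2) = 0.636521.
c = 2·atan2(√a, √(1−a)) = 1.84735 rad → d = 6371·c ≈ 11769.47 km.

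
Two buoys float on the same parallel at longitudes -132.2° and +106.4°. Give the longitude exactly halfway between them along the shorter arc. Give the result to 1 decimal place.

+167.1°

Signed shortest Δλ from -132.2° to +106.4° is -121.4°.
Midpoint longitude = -132.2° + (-121.4°)/2 = -132.2° − 60.7° = -192.9°.
Normalise into (−180°, 180°]: +167.1°.
(The naïve average (-132.2 + +106.4)/2 = -12.9° is on the wrong side of the globe.)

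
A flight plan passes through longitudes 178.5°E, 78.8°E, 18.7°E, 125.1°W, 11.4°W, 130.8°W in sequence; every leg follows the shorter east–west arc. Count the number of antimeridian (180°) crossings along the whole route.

Leg 1: +178.5° → +78.8°, shortest Δλ = -99.7° (west) — does not cross 180°.
Leg 2: +78.8° → +18.7°, shortest Δλ = -60.1° (west) — does not cross 180°.
Leg 3: +18.7° → -125.1°, shortest Δλ = -143.8° (west) — does not cross 180°.
Leg 4: -125.1° → -11.4°, shortest Δλ = 113.7° (east) — does not cross 180°.
Leg 5: -11.4° → -130.8°, shortest Δλ = -119.4° (west) — does not cross 180°.
Total crossings: 0.

0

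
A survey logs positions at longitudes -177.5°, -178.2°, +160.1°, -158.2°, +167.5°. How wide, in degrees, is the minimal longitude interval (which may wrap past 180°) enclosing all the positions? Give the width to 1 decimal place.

41.7°

Sort the longitudes: -178.2°, -177.5°, -158.2°, +160.1°, +167.5°.
Eastward gaps between consecutive values (wrapping around): 0.7°, 19.3°, 318.3°, 7.4°, 14.3°.
Largest gap = 318.3° ⇒ minimal covering band is its complement: 360° − 318.3° = 41.7°.
Band runs from +160.1° eastward to -158.2°, crossing the antimeridian.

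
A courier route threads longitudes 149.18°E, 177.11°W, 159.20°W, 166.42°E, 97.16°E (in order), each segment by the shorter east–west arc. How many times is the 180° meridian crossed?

2

Leg 1: +149.18° → -177.11°, shortest Δλ = 33.71° (east) — crosses 180°.
Leg 2: -177.11° → -159.20°, shortest Δλ = 17.91° (east) — does not cross 180°.
Leg 3: -159.20° → +166.42°, shortest Δλ = -34.38° (west) — crosses 180°.
Leg 4: +166.42° → +97.16°, shortest Δλ = -69.26° (west) — does not cross 180°.
Total crossings: 2.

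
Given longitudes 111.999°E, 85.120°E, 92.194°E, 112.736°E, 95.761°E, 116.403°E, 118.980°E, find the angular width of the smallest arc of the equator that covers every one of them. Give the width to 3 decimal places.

33.860°

Sort the longitudes: +85.120°, +92.194°, +95.761°, +111.999°, +112.736°, +116.403°, +118.980°.
Eastward gaps between consecutive values (wrapping around): 7.074°, 3.567°, 16.238°, 0.737°, 3.667°, 2.577°, 326.140°.
Largest gap = 326.140° ⇒ minimal covering band is its complement: 360° − 326.140° = 33.860°.
Band runs from +85.120° eastward to +118.980°.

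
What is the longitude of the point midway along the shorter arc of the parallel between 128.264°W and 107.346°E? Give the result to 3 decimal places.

Signed shortest Δλ from -128.264° to +107.346° is -124.390°.
Midpoint longitude = -128.264° + (-124.390°)/2 = -128.264° − 62.195° = -190.459°.
Normalise into (−180°, 180°]: +169.541°.
(The naïve average (-128.264 + +107.346)/2 = -10.459° is on the wrong side of the globe.)

169.541°E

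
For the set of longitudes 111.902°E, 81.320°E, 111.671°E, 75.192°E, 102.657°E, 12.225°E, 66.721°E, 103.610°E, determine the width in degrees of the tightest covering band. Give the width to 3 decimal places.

Sort the longitudes: +12.225°, +66.721°, +75.192°, +81.320°, +102.657°, +103.610°, +111.671°, +111.902°.
Eastward gaps between consecutive values (wrapping around): 54.496°, 8.471°, 6.128°, 21.337°, 0.953°, 8.061°, 0.231°, 260.323°.
Largest gap = 260.323° ⇒ minimal covering band is its complement: 360° − 260.323° = 99.677°.
Band runs from +12.225° eastward to +111.902°.

99.677°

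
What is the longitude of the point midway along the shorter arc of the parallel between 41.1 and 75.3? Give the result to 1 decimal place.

+58.2°

Signed shortest Δλ from +41.1° to +75.3° is +34.2°.
Midpoint longitude = +41.1° + (+34.2°)/2 = +41.1° + 17.1° = +58.2°.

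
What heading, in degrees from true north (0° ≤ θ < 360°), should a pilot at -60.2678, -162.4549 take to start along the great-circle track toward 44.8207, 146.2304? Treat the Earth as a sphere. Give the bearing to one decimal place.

Δλ = 146.2304 − -162.4549 = 308.6853°; wrapped into (−180°, 180°]: -51.3147°.
θ = atan2( sin Δλ · cos φ₂ , cos φ₁ · sin φ₂ − sin φ₁ · cos φ₂ · cos Δλ )
  = atan2(-0.55369, 0.73457) = -37.007° → normalised to [0°, 360°): 322.993°.

323.0°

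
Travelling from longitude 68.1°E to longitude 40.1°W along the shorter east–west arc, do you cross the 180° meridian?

No

Signed shortest Δλ = ((-40.1 − 68.1 + 180) mod 360) − 180 = -108.2°.
Going west by 108.2° from +68.1° reaches -40.1° without touching 180°.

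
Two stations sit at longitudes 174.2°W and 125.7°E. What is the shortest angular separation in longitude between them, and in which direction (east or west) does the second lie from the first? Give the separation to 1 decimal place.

60.1° west

Raw difference: 125.7 − -174.2 = 299.9°.
Normalise into (−180°, 180°]: 299.9° − 360° = -60.1°.
Negative ⇒ the second point lies to the west; separation 60.1°.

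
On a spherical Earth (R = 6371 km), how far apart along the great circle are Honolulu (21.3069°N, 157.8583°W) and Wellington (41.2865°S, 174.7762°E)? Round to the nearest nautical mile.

Δλ = 174.7762 − -157.8583 = 332.6345°; wrapped into (−180°, 180°]: -27.3655°.
Δφ = -41.2865 − 21.3069 = -62.5934°.
a = sin²(Δφ/2) + cos φ₁ · cos φ₂ · sin²(Δλ/2) = 0.309020.
c = 2·atan2(√a, √(1−a)) = 1.17888 rad → d = 6371·c ≈ 7510.64 km ≈ 4055.42 nmi.

4055 nmi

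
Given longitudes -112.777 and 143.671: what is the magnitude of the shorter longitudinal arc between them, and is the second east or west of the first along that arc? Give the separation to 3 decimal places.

Raw difference: 143.671 − -112.777 = 256.448°.
Normalise into (−180°, 180°]: 256.448° − 360° = -103.552°.
Negative ⇒ the second point lies to the west; separation 103.552°.

103.552° west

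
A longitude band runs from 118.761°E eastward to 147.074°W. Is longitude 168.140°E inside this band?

Yes

Band width going east from +118.761° to -147.074°: ((-147.074 − 118.761) mod 360) = 94.165°.
Offset of +168.140° east of the west edge: ((168.140 − 118.761) mod 360) = 49.379°.
49.379° ≤ 94.165° ⇒ inside.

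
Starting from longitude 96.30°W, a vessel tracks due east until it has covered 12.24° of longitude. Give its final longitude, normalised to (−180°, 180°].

Start at -96.30°; shift +12.24° → -84.06°.
-84.06° already lies in (−180°, 180°].

84.06°W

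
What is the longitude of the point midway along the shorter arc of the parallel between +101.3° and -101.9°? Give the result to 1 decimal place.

+179.7°

Signed shortest Δλ from +101.3° to -101.9° is +156.8°.
Midpoint longitude = +101.3° + (+156.8°)/2 = +101.3° + 78.4° = +179.7°.
(The naïve average (+101.3 + -101.9)/2 = -0.3° is on the wrong side of the globe.)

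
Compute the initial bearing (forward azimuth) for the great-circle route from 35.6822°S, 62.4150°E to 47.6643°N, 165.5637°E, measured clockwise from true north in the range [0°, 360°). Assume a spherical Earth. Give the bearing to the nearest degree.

Δλ = 165.5637 − 62.4150 = 103.1487°.
θ = atan2( sin Δλ · cos φ₂ , cos φ₁ · sin φ₂ − sin φ₁ · cos φ₂ · cos Δλ )
  = atan2(0.65582, 0.51108) = 52.071° → normalised to [0°, 360°): 52.071°.

52°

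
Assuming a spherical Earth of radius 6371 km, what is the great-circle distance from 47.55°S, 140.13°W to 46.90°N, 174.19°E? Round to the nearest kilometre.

Δλ = 174.19 − -140.13 = 314.32°; wrapped into (−180°, 180°]: -45.68°.
Δφ = 46.90 − -47.55 = 94.45°.
a = sin²(Δφ/2) + cos φ₁ · cos φ₂ · sin²(Δλ/2) = 0.608278.
c = 2·atan2(√a, √(1−a)) = 1.78908 rad → d = 6371·c ≈ 11398.24 km.

11398 km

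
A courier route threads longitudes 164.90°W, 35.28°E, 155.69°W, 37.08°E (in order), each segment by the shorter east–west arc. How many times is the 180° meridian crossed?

Leg 1: -164.90° → +35.28°, shortest Δλ = -159.82° (west) — crosses 180°.
Leg 2: +35.28° → -155.69°, shortest Δλ = 169.03° (east) — crosses 180°.
Leg 3: -155.69° → +37.08°, shortest Δλ = -167.23° (west) — crosses 180°.
Total crossings: 3.

3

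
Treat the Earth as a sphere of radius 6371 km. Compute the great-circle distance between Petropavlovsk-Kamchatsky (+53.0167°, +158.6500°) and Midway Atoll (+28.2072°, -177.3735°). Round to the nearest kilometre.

Δλ = -177.3735 − 158.6500 = -336.0235°; wrapped into (−180°, 180°]: 23.9765°.
Δφ = 28.2072 − 53.0167 = -24.8095°.
a = sin²(Δφ/2) + cos φ₁ · cos φ₂ · sin²(Δλ/2) = 0.069018.
c = 2·atan2(√a, √(1−a)) = 0.53167 rad → d = 6371·c ≈ 3387.25 km.

3387 km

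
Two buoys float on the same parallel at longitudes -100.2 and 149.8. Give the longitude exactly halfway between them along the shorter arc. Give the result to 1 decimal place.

Signed shortest Δλ from -100.2° to +149.8° is -110.0°.
Midpoint longitude = -100.2° + (-110.0°)/2 = -100.2° − 55.0° = -155.2°.
(The naïve average (-100.2 + +149.8)/2 = 24.8° is on the wrong side of the globe.)

-155.2°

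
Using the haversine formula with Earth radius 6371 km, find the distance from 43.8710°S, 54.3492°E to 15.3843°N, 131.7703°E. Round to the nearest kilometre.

Δλ = 131.7703 − 54.3492 = 77.4211°.
Δφ = 15.3843 − -43.8710 = 59.2553°.
a = sin²(Δφ/2) + cos φ₁ · cos φ₂ · sin²(Δλ/2) = 0.516241.
c = 2·atan2(√a, √(1−a)) = 1.60328 rad → d = 6371·c ≈ 10214.52 km.

10215 km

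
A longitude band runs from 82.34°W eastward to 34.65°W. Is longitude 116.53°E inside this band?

Band width going east from -82.34° to -34.65°: ((-34.65 − -82.34) mod 360) = 47.69°.
Offset of +116.53° east of the west edge: ((116.53 − -82.34) mod 360) = 198.87°.
198.87° > 47.69° ⇒ outside.

No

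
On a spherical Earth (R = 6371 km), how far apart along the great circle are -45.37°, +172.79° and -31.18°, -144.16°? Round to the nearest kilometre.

Δλ = -144.16 − 172.79 = -316.95°; wrapped into (−180°, 180°]: 43.05°.
Δφ = -31.18 − -45.37 = 14.19°.
a = sin²(Δφ/2) + cos φ₁ · cos φ₂ · sin²(Δλ/2) = 0.096169.
c = 2·atan2(√a, √(1−a)) = 0.63062 rad → d = 6371·c ≈ 4017.68 km.

4018 km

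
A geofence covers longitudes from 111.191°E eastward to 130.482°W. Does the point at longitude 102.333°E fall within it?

No

Band width going east from +111.191° to -130.482°: ((-130.482 − 111.191) mod 360) = 118.327°.
Offset of +102.333° east of the west edge: ((102.333 − 111.191) mod 360) = 351.142°.
351.142° > 118.327° ⇒ outside.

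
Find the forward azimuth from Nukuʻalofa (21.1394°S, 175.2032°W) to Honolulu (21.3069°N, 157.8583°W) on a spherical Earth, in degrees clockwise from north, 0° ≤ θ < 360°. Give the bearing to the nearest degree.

Δλ = -157.8583 − -175.2032 = 17.3449°.
θ = atan2( sin Δλ · cos φ₂ , cos φ₁ · sin φ₂ − sin φ₁ · cos φ₂ · cos Δλ )
  = atan2(0.27775, 0.65962) = 22.834° → normalised to [0°, 360°): 22.834°.

23°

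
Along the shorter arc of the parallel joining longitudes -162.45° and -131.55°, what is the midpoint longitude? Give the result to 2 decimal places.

Signed shortest Δλ from -162.45° to -131.55° is +30.90°.
Midpoint longitude = -162.45° + (+30.90°)/2 = -162.45° + 15.45° = -147.00°.

-147.00°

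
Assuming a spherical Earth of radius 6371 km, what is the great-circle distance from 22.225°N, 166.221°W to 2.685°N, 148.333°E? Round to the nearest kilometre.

Δλ = 148.333 − -166.221 = 314.554°; wrapped into (−180°, 180°]: -45.446°.
Δφ = 2.685 − 22.225 = -19.540°.
a = sin²(Δφ/2) + cos φ₁ · cos φ₂ · sin²(Δλ/2) = 0.166768.
c = 2·atan2(√a, √(1−a)) = 0.84134 rad → d = 6371·c ≈ 5360.18 km.

5360 km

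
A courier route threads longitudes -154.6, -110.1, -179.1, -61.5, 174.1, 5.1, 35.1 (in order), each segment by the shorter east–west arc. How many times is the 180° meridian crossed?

1

Leg 1: -154.6° → -110.1°, shortest Δλ = 44.5° (east) — does not cross 180°.
Leg 2: -110.1° → -179.1°, shortest Δλ = -69.0° (west) — does not cross 180°.
Leg 3: -179.1° → -61.5°, shortest Δλ = 117.6° (east) — does not cross 180°.
Leg 4: -61.5° → +174.1°, shortest Δλ = -124.4° (west) — crosses 180°.
Leg 5: +174.1° → +5.1°, shortest Δλ = -169.0° (west) — does not cross 180°.
Leg 6: +5.1° → +35.1°, shortest Δλ = 30.0° (east) — does not cross 180°.
Total crossings: 1.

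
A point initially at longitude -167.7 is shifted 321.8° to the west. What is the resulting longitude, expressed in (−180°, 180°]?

Start at -167.7°; shift −321.8° → -489.5°.
-489.5° lies outside (−180°, 180°]; add 360° → -129.5°.

-129.5°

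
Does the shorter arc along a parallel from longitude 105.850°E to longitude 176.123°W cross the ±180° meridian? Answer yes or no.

Yes

Naïve |-176.123 − 105.850| = 281.973° > 180°, so the shorter arc goes the other way round — across 180°.
Signed shortest Δλ = ((-176.123 − 105.850 + 180) mod 360) − 180 = 78.027°.
Going east by 78.027° from +105.850° passes through 180° before reaching -176.123°.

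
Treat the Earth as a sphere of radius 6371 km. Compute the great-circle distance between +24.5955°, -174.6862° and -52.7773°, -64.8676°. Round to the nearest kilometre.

Δλ = -64.8676 − -174.6862 = 109.8186°.
Δφ = -52.7773 − 24.5955 = -77.3728°.
a = sin²(Δφ/2) + cos φ₁ · cos φ₂ · sin²(Δλ/2) = 0.758954.
c = 2·atan2(√a, √(1−a)) = 2.11520 rad → d = 6371·c ≈ 13475.94 km.

13476 km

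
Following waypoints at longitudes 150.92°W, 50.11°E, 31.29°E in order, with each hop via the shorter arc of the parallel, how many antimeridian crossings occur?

Leg 1: -150.92° → +50.11°, shortest Δλ = -158.97° (west) — crosses 180°.
Leg 2: +50.11° → +31.29°, shortest Δλ = -18.82° (west) — does not cross 180°.
Total crossings: 1.

1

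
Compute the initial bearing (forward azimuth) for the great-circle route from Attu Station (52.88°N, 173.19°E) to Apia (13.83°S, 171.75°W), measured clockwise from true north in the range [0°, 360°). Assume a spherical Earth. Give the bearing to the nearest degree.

Δλ = -171.75 − 173.19 = -344.94°; wrapped into (−180°, 180°]: 15.06°.
θ = atan2( sin Δλ · cos φ₂ , cos φ₁ · sin φ₂ − sin φ₁ · cos φ₂ · cos Δλ )
  = atan2(0.25230, -0.89192) = 164.205° → normalised to [0°, 360°): 164.205°.

164°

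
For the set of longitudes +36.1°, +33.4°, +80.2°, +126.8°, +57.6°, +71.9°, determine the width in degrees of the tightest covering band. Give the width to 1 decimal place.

Sort the longitudes: +33.4°, +36.1°, +57.6°, +71.9°, +80.2°, +126.8°.
Eastward gaps between consecutive values (wrapping around): 2.7°, 21.5°, 14.3°, 8.3°, 46.6°, 266.6°.
Largest gap = 266.6° ⇒ minimal covering band is its complement: 360° − 266.6° = 93.4°.
Band runs from +33.4° eastward to +126.8°.

93.4°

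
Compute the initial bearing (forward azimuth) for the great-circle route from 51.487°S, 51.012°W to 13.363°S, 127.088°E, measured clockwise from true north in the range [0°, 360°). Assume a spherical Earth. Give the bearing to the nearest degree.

178°

Δλ = 127.088 − -51.012 = 178.100°.
θ = atan2( sin Δλ · cos φ₂ , cos φ₁ · sin φ₂ − sin φ₁ · cos φ₂ · cos Δλ )
  = atan2(0.03226, -0.90478) = 177.958° → normalised to [0°, 360°): 177.958°.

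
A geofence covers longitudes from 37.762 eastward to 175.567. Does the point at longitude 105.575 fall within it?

Yes

Band width going east from +37.762° to +175.567°: ((175.567 − 37.762) mod 360) = 137.805°.
Offset of +105.575° east of the west edge: ((105.575 − 37.762) mod 360) = 67.813°.
67.813° ≤ 137.805° ⇒ inside.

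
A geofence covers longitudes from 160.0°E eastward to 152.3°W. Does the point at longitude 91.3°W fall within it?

Band width going east from +160.0° to -152.3°: ((-152.3 − 160.0) mod 360) = 47.7°.
Offset of -91.3° east of the west edge: ((-91.3 − 160.0) mod 360) = 108.7°.
108.7° > 47.7° ⇒ outside.

No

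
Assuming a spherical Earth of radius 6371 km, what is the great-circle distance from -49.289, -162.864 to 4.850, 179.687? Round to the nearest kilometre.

6252 km

Δλ = 179.687 − -162.864 = 342.551°; wrapped into (−180°, 180°]: -17.449°.
Δφ = 4.850 − -49.289 = 54.139°.
a = sin²(Δφ/2) + cos φ₁ · cos φ₂ · sin²(Δλ/2) = 0.222043.
c = 2·atan2(√a, √(1−a)) = 0.98133 rad → d = 6371·c ≈ 6252.07 km.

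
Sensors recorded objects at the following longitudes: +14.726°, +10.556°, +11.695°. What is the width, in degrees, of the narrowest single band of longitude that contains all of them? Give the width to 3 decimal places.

4.170°

Sort the longitudes: +10.556°, +11.695°, +14.726°.
Eastward gaps between consecutive values (wrapping around): 1.139°, 3.031°, 355.830°.
Largest gap = 355.830° ⇒ minimal covering band is its complement: 360° − 355.830° = 4.170°.
Band runs from +10.556° eastward to +14.726°.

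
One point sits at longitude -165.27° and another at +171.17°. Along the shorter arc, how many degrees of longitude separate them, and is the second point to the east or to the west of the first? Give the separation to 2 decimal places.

Raw difference: 171.17 − -165.27 = 336.44°.
Normalise into (−180°, 180°]: 336.44° − 360° = -23.56°.
Negative ⇒ the second point lies to the west; separation 23.56°.

23.56° west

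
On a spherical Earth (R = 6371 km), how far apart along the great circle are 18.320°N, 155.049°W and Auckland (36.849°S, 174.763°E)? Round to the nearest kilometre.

6904 km

Δλ = 174.763 − -155.049 = 329.812°; wrapped into (−180°, 180°]: -30.188°.
Δφ = -36.849 − 18.320 = -55.169°.
a = sin²(Δφ/2) + cos φ₁ · cos φ₂ · sin²(Δλ/2) = 0.265934.
c = 2·atan2(√a, √(1−a)) = 1.08362 rad → d = 6371·c ≈ 6903.74 km.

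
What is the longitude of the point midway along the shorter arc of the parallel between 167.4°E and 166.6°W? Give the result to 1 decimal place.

179.6°W

Signed shortest Δλ from +167.4° to -166.6° is +26.0°.
Midpoint longitude = +167.4° + (+26.0°)/2 = +167.4° + 13.0° = +180.4°.
Normalise into (−180°, 180°]: -179.6°.
(The naïve average (+167.4 + -166.6)/2 = 0.4° is on the wrong side of the globe.)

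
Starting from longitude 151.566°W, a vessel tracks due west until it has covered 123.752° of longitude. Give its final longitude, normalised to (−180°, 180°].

Start at -151.566°; shift −123.752° → -275.318°.
-275.318° lies outside (−180°, 180°]; add 360° → +84.682°.

84.682°E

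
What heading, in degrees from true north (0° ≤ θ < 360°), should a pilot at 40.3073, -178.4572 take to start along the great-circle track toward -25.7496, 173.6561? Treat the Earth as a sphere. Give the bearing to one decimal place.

187.7°

Δλ = 173.6561 − -178.4572 = 352.1133°; wrapped into (−180°, 180°]: -7.8867°.
θ = atan2( sin Δλ · cos φ₂ , cos φ₁ · sin φ₂ − sin φ₁ · cos φ₂ · cos Δλ )
  = atan2(-0.12359, -0.90844) = -172.253° → normalised to [0°, 360°): 187.747°.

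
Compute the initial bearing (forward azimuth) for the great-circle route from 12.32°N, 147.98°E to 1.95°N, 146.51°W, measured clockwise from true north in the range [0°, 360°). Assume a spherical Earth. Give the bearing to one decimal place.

93.5°

Δλ = -146.51 − 147.98 = -294.49°; wrapped into (−180°, 180°]: 65.51°.
θ = atan2( sin Δλ · cos φ₂ , cos φ₁ · sin φ₂ − sin φ₁ · cos φ₂ · cos Δλ )
  = atan2(0.90951, -0.05515) = 93.470° → normalised to [0°, 360°): 93.470°.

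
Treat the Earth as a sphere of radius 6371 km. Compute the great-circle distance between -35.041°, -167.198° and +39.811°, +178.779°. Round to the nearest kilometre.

Δλ = 178.779 − -167.198 = 345.977°; wrapped into (−180°, 180°]: -14.023°.
Δφ = 39.811 − -35.041 = 74.852°.
a = sin²(Δφ/2) + cos φ₁ · cos φ₂ · sin²(Δλ/2) = 0.378715.
c = 2·atan2(√a, √(1−a)) = 1.32578 rad → d = 6371·c ≈ 8446.56 km.

8447 km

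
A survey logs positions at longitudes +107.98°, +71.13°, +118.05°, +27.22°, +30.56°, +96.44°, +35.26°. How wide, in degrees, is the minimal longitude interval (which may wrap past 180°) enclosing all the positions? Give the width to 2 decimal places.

90.83°

Sort the longitudes: +27.22°, +30.56°, +35.26°, +71.13°, +96.44°, +107.98°, +118.05°.
Eastward gaps between consecutive values (wrapping around): 3.34°, 4.70°, 35.87°, 25.31°, 11.54°, 10.07°, 269.17°.
Largest gap = 269.17° ⇒ minimal covering band is its complement: 360° − 269.17° = 90.83°.
Band runs from +27.22° eastward to +118.05°.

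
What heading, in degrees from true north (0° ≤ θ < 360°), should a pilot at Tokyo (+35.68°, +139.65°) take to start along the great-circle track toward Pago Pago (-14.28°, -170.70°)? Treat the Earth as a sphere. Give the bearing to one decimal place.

Δλ = -170.70 − 139.65 = -310.35°; wrapped into (−180°, 180°]: 49.65°.
θ = atan2( sin Δλ · cos φ₂ , cos φ₁ · sin φ₂ − sin φ₁ · cos φ₂ · cos Δλ )
  = atan2(0.73856, -0.56632) = 127.481° → normalised to [0°, 360°): 127.481°.

127.5°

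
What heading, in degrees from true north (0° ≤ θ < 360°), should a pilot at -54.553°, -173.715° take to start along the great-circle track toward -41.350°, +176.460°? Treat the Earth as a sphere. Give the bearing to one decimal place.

Δλ = 176.460 − -173.715 = 350.175°; wrapped into (−180°, 180°]: -9.825°.
θ = atan2( sin Δλ · cos φ₂ , cos φ₁ · sin φ₂ − sin φ₁ · cos φ₂ · cos Δλ )
  = atan2(-0.12810, 0.21943) = -30.275° → normalised to [0°, 360°): 329.725°.

329.7°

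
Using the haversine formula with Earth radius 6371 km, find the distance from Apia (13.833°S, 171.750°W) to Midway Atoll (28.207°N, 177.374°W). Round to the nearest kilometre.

Δλ = -177.374 − -171.750 = -5.624°.
Δφ = 28.207 − -13.833 = 42.040°.
a = sin²(Δφ/2) + cos φ₁ · cos φ₂ · sin²(Δλ/2) = 0.130721.
c = 2·atan2(√a, √(1−a)) = 0.73987 rad → d = 6371·c ≈ 4713.69 km.

4714 km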